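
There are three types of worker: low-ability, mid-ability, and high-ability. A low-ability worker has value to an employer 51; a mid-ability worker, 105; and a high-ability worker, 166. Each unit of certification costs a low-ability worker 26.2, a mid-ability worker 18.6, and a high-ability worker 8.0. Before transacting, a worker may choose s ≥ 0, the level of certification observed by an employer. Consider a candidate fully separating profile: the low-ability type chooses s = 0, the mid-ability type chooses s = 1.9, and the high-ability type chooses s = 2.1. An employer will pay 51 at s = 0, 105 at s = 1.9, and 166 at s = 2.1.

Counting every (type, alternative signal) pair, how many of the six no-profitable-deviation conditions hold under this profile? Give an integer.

High-ability (own payoff 166 − 8.0×2.1 = 149.2): to s=0 gives 51 → no gain ✓; to s=1.9 gives 105 − 8.0×1.9 = 89.8 → no gain ✓.
Mid-ability (own payoff 105 − 18.6×1.9 = 69.66): to s=0 gives 51 → no gain ✓; to s=2.1 gives 166 − 18.6×2.1 = 126.94 → profitable ✗.
Low-ability (own payoff 51): to s=1.9 gives 105 − 26.2×1.9 = 55.22 → profitable ✗; to s=2.1 gives 166 − 26.2×2.1 = 110.98 → profitable ✗.
3 of the 6 constraints hold; not an equilibrium.

3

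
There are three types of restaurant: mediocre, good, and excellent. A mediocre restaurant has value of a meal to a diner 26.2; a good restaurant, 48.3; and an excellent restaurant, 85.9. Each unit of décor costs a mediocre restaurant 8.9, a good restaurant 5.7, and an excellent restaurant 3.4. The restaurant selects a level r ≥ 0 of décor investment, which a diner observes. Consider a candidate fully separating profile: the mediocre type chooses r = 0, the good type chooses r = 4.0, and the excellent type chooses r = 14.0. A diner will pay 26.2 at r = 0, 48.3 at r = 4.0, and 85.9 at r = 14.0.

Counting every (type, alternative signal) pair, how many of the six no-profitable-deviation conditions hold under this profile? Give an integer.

Excellent (own payoff 85.9 − 3.4×14.0 = 38.3): to r=0 gives 26.2 → no gain ✓; to r=4.0 gives 48.3 − 3.4×4.0 = 34.7 → no gain ✓.
Mediocre (own payoff 26.2): to r=4.0 gives 48.3 − 8.9×4.0 = 12.7 → no gain ✓; to r=14.0 gives 85.9 − 8.9×14.0 = -38.7 → no gain ✓.
Good (own payoff 48.3 − 5.7×4.0 = 25.5): to r=0 gives 26.2 → profitable ✗; to r=14.0 gives 85.9 − 5.7×14.0 = 6.1 → no gain ✓.
5 of the 6 constraints hold; not an equilibrium.

5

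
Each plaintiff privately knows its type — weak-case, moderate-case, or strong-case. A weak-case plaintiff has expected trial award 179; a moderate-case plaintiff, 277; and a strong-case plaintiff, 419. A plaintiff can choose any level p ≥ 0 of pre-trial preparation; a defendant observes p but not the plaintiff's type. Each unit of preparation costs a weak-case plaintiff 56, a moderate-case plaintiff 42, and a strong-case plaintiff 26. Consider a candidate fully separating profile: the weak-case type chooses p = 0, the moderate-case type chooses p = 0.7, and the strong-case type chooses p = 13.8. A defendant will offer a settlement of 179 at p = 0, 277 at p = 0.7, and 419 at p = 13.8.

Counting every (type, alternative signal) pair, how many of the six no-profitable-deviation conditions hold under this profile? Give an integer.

3

Moderate-case (own payoff 277 − 42×0.7 = 247.6): to p=0 gives 179 → no gain ✓; to p=13.8 gives 419 − 42×13.8 = -160.6 → no gain ✓.
Weak-case (own payoff 179): to p=0.7 gives 277 − 56×0.7 = 237.8 → profitable ✗; to p=13.8 gives 419 − 56×13.8 = -353.8 → no gain ✓.
Strong-case (own payoff 419 − 26×13.8 = 60.2): to p=0 gives 179 → profitable ✗; to p=0.7 gives 277 − 26×0.7 = 258.8 → profitable ✗.
3 of the 6 constraints hold; not an equilibrium.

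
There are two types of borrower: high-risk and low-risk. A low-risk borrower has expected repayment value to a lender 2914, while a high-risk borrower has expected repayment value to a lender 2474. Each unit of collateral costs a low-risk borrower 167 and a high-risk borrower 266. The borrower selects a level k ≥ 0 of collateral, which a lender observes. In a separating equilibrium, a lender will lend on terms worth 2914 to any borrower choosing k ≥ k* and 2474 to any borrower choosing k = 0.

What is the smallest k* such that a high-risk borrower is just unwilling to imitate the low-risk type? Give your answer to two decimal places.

1.65

A high-risk borrower choosing k = 0 receives 2474.
Imitating at k* instead would pay 2914 at cost 266·k*, netting 2914 − 266·k*.
Indifference: 2474 = 2914 − 266·k*, so k* = (2914 − 2474) / 266 ≈ 1.65.
This is the high-risk type's binding incentive-compatibility constraint; any k ≥ 1.65 sustains separation on that side.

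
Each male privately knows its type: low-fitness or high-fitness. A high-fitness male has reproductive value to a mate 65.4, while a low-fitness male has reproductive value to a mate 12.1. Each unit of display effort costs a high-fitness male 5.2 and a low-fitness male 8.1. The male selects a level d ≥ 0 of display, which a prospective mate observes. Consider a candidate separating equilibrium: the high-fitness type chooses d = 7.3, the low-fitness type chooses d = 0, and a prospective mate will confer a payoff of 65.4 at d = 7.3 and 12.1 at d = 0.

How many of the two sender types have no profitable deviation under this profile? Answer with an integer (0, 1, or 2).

2

Low-fitness type: stay at 0 → 12.1; mimic → 65.4 − 8.1 × 7.3 = 6.27. IC holds (12.1 ≥ 6.27).
High-fitness type: signal → 65.4 − 5.2 × 7.3 = 27.44; deviate to 0 → 12.1. IC holds (27.44 ≥ 12.1).
2 of 2 constraints hold, so this is a separating equilibrium.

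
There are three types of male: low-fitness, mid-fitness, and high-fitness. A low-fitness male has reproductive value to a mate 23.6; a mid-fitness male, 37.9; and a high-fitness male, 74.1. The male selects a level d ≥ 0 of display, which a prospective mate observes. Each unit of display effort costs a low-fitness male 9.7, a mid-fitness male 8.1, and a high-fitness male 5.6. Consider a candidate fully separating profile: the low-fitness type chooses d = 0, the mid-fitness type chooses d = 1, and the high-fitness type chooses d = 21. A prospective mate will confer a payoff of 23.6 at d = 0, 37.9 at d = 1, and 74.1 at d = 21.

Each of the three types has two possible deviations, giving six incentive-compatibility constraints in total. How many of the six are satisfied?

High-fitness (own payoff 74.1 − 5.6×21 = -43.5): to d=0 gives 23.6 → profitable ✗; to d=1 gives 37.9 − 5.6×1 = 32.3 → profitable ✗.
Mid-fitness (own payoff 37.9 − 8.1×1 = 29.8): to d=0 gives 23.6 → no gain ✓; to d=21 gives 74.1 − 8.1×21 = -96 → no gain ✓.
Low-fitness (own payoff 23.6): to d=1 gives 37.9 − 9.7×1 = 28.2 → profitable ✗; to d=21 gives 74.1 − 9.7×21 = -129.6 → no gain ✓.
3 of the 6 constraints hold; not an equilibrium.

3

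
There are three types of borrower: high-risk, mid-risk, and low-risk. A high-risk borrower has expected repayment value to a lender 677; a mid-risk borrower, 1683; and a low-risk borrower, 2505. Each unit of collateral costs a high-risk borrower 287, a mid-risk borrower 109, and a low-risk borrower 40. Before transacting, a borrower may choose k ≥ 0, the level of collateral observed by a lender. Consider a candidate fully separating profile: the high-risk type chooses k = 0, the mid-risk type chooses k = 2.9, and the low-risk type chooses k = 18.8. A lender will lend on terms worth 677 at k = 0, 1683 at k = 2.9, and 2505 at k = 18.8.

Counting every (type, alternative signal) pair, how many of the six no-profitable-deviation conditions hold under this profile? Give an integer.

5

Mid-risk (own payoff 1683 − 109×2.9 = 1366.9): to k=0 gives 677 → no gain ✓; to k=18.8 gives 2505 − 109×18.8 = 455.8 → no gain ✓.
High-risk (own payoff 677): to k=2.9 gives 1683 − 287×2.9 = 850.7 → profitable ✗; to k=18.8 gives 2505 − 287×18.8 = -2890.6 → no gain ✓.
Low-risk (own payoff 2505 − 40×18.8 = 1753): to k=0 gives 677 → no gain ✓; to k=2.9 gives 1683 − 40×2.9 = 1567 → no gain ✓.
5 of the 6 constraints hold; not an equilibrium.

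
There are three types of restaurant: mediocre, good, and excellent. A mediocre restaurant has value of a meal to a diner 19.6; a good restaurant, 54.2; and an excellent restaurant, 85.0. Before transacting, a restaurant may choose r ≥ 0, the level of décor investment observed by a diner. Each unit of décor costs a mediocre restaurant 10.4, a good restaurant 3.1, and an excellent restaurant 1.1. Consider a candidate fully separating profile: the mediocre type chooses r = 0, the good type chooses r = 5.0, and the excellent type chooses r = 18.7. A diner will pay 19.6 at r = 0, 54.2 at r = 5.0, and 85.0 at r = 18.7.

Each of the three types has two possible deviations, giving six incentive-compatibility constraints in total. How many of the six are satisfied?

Good (own payoff 54.2 − 3.1×5.0 = 38.7): to r=0 gives 19.6 → no gain ✓; to r=18.7 gives 85.0 − 3.1×18.7 = 27.03 → no gain ✓.
Excellent (own payoff 85.0 − 1.1×18.7 = 64.43): to r=0 gives 19.6 → no gain ✓; to r=5.0 gives 54.2 − 1.1×5.0 = 48.7 → no gain ✓.
Mediocre (own payoff 19.6): to r=5.0 gives 54.2 − 10.4×5.0 = 2.2 → no gain ✓; to r=18.7 gives 85.0 − 10.4×18.7 = -109.48 → no gain ✓.
6 of the 6 constraints hold; this profile is a separating equilibrium.

6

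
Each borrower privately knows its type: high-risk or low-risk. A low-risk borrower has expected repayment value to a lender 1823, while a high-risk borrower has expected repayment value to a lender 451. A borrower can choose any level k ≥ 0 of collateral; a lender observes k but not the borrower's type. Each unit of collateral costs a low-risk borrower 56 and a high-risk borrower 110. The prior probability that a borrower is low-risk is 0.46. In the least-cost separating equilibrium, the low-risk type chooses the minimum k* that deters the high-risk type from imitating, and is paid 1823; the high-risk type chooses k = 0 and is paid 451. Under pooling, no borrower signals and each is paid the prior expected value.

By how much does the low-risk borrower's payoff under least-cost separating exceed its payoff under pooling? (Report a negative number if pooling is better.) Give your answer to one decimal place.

42.4

Least-cost separating signal: k* solves 451 = 1823 − 110·k*, so k* = (1823 − 451)/110 ≈ 12.4727.
Low-risk type's separating payoff: 1823 − 56 × k* = 1823 − 56 × (1823 − 451)/110 = 1823 − 76832/110 ≈ 1124.527.
Pooling payoff: 0.46 × 1823 + 0.54 × 451 = 1082.12.
Difference: 1124.527 − 1082.12 = 42.407, i.e. 42.4 to one decimal place.
The low-risk type prefers to separate.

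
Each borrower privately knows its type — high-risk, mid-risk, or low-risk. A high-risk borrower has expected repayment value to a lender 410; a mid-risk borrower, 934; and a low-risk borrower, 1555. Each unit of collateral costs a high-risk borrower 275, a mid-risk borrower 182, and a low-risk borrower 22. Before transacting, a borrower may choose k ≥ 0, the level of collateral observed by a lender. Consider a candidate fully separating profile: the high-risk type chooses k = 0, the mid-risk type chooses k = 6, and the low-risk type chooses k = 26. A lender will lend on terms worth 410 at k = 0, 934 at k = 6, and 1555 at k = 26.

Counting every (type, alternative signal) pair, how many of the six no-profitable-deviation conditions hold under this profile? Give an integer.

5

High-risk (own payoff 410): to k=6 gives 934 − 275×6 = -716 → no gain ✓; to k=26 gives 1555 − 275×26 = -5595 → no gain ✓.
Mid-risk (own payoff 934 − 182×6 = -158): to k=0 gives 410 → profitable ✗; to k=26 gives 1555 − 182×26 = -3177 → no gain ✓.
Low-risk (own payoff 1555 − 22×26 = 983): to k=0 gives 410 → no gain ✓; to k=6 gives 934 − 22×6 = 802 → no gain ✓.
5 of the 6 constraints hold; not an equilibrium.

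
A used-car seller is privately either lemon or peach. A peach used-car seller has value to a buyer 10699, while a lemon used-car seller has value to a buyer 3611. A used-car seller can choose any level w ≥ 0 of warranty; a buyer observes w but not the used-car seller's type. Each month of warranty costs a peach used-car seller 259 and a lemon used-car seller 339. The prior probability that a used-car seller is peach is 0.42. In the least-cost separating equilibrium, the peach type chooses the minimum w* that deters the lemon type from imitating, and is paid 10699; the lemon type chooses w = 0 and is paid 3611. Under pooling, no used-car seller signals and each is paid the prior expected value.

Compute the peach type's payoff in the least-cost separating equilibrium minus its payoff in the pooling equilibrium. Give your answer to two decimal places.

-1304.28

Least-cost separating signal: w* solves 3611 = 10699 − 339·w*, so w* = (10699 − 3611)/339 ≈ 20.9086.
Peach type's separating payoff: 10699 − 259 × w* = 10699 − 259 × (10699 − 3611)/339 = 10699 − 1835792/339 ≈ 5283.6844.
Pooling payoff: 0.42 × 10699 + 0.58 × 3611 = 6587.96.
Difference: 5283.6844 − 6587.96 = -1304.2756, i.e. -1304.28 to two decimal places.
The peach type would prefer the pooling outcome.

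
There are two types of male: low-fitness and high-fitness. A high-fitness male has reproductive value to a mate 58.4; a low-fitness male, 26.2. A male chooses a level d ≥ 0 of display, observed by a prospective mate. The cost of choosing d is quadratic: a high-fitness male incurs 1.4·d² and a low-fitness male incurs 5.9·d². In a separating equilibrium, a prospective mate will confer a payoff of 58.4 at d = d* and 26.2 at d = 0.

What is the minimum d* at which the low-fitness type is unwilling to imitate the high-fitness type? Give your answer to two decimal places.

The low-fitness type at d = 0 receives 26.2; imitating at d* yields 58.4 − 5.9·d*².
Indifference: 26.2 = 58.4 − 5.9·d*², so d*² = (58.4 − 26.2) / 5.9 ≈ 5.4576.
d* = √5.4576 ≈ 2.34.

2.34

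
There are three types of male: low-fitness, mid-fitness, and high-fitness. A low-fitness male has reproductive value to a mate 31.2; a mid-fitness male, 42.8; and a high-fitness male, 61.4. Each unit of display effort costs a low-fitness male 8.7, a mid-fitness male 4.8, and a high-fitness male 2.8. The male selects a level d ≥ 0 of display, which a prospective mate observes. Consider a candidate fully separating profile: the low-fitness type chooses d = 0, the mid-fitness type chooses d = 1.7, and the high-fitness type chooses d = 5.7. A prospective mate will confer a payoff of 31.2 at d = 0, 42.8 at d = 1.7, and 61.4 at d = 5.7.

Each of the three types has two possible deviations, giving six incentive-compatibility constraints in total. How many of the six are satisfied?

Mid-fitness (own payoff 42.8 − 4.8×1.7 = 34.64): to d=0 gives 31.2 → no gain ✓; to d=5.7 gives 61.4 − 4.8×5.7 = 34.04 → no gain ✓.
High-fitness (own payoff 61.4 − 2.8×5.7 = 45.44): to d=0 gives 31.2 → no gain ✓; to d=1.7 gives 42.8 − 2.8×1.7 = 38.04 → no gain ✓.
Low-fitness (own payoff 31.2): to d=1.7 gives 42.8 − 8.7×1.7 = 28.01 → no gain ✓; to d=5.7 gives 61.4 − 8.7×5.7 = 11.81 → no gain ✓.
6 of the 6 constraints hold; this profile is a separating equilibrium.

6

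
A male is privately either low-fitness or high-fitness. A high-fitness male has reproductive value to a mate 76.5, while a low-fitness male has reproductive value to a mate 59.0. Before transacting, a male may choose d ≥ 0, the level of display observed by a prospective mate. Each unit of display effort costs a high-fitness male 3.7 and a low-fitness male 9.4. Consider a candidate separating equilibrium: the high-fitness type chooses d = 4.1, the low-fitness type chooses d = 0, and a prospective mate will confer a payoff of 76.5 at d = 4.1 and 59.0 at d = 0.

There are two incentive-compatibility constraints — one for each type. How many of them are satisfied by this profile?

Low-fitness type: stay at 0 → 59.0; mimic → 76.5 − 9.4 × 4.1 = 37.96. IC holds (59.0 ≥ 37.96).
High-fitness type: signal → 76.5 − 3.7 × 4.1 = 61.33; deviate to 0 → 59.0. IC holds (61.33 ≥ 59.0).
2 of 2 constraints hold, so this is a separating equilibrium.

2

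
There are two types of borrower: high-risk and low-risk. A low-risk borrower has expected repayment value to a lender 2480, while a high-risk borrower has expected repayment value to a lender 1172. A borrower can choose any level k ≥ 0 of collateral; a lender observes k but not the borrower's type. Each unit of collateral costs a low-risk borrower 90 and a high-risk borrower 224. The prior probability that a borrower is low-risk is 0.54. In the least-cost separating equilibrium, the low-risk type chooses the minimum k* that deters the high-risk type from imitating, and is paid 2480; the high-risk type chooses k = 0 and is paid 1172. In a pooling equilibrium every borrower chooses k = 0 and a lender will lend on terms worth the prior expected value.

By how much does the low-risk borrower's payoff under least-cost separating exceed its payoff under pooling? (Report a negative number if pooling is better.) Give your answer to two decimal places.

Least-cost separating signal: k* solves 1172 = 2480 − 224·k*, so k* = (2480 − 1172)/224 ≈ 5.8393.
Low-risk type's separating payoff: 2480 − 90 × k* = 2480 − 90 × (2480 − 1172)/224 = 2480 − 117720/224 ≈ 1954.4643.
Pooling payoff: 0.54 × 2480 + 0.46 × 1172 = 1878.32.
Difference: 1954.4643 − 1878.32 = 76.1443, i.e. 76.14 to two decimal places.
The low-risk type prefers to separate.

76.14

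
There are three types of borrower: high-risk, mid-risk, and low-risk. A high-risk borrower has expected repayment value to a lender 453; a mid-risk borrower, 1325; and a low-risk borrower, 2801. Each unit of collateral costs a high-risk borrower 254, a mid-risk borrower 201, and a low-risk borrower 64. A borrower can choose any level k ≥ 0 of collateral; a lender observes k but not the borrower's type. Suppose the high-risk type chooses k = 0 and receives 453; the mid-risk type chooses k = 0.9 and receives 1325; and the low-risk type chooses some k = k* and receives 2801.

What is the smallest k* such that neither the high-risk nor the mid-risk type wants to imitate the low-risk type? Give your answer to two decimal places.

9.24

Mid-risk type (on-path payoff 1325 − 201×0.9 = 1144.1) won't mimic when 1144.1 ≥ 2801 − 201·k*, i.e. k* ≥ 8.24.
High-risk type (on-path payoff 453) won't mimic when 453 ≥ 2801 − 254·k*, i.e. k* ≥ 9.24.
Both must hold, so k* = max(9.24, 8.24) = 9.24. The high-risk type's constraint binds.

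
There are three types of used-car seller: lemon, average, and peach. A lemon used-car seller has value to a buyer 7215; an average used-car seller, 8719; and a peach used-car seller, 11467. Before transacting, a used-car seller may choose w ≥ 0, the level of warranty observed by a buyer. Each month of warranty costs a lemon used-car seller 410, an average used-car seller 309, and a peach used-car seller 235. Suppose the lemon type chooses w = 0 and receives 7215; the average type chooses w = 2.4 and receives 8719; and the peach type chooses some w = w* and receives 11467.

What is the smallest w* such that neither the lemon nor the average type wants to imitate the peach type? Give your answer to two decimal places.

11.29

Lemon type (on-path payoff 7215) won't mimic when 7215 ≥ 11467 − 410·w*, i.e. w* ≥ 10.37.
Average type (on-path payoff 8719 − 309×2.4 = 7977.4) won't mimic when 7977.4 ≥ 11467 − 309·w*, i.e. w* ≥ 11.29.
Both must hold, so w* = max(10.37, 11.29) = 11.29. The average type's constraint binds.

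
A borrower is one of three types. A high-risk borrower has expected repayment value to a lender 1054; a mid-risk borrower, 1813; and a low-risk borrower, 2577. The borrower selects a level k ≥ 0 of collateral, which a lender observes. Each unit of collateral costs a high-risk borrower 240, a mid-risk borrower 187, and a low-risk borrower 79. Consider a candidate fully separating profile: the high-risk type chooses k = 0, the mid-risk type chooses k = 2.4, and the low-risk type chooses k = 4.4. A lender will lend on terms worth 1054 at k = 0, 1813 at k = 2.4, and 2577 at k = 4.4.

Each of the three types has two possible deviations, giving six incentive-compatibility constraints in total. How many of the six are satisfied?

High-risk (own payoff 1054): to k=2.4 gives 1813 − 240×2.4 = 1237 → profitable ✗; to k=4.4 gives 2577 − 240×4.4 = 1521 → profitable ✗.
Low-risk (own payoff 2577 − 79×4.4 = 2229.4): to k=0 gives 1054 → no gain ✓; to k=2.4 gives 1813 − 79×2.4 = 1623.4 → no gain ✓.
Mid-risk (own payoff 1813 − 187×2.4 = 1364.2): to k=0 gives 1054 → no gain ✓; to k=4.4 gives 2577 − 187×4.4 = 1754.2 → profitable ✗.
3 of the 6 constraints hold; not an equilibrium.

3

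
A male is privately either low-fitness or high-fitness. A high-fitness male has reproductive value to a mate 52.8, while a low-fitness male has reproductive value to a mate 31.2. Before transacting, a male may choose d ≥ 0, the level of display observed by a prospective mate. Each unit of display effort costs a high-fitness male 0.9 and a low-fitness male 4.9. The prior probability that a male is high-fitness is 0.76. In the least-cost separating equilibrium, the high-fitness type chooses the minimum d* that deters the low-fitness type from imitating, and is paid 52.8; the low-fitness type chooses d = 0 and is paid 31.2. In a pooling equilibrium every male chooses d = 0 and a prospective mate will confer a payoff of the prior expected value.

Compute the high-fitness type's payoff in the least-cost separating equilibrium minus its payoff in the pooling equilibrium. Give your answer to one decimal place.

Least-cost separating signal: d* solves 31.2 = 52.8 − 4.9·d*, so d* = (52.8 − 31.2)/4.9 ≈ 4.4082.
High-fitness type's separating payoff: 52.8 − 0.9 × d* = 52.8 − 0.9 × (52.8 − 31.2)/4.9 = 52.8 − 19.44/4.9 ≈ 48.833.
Pooling payoff: 0.76 × 52.8 + 0.24 × 31.2 = 47.616.
Difference: 48.833 − 47.616 = 1.217, i.e. 1.2 to one decimal place.
The high-fitness type prefers to separate.

1.2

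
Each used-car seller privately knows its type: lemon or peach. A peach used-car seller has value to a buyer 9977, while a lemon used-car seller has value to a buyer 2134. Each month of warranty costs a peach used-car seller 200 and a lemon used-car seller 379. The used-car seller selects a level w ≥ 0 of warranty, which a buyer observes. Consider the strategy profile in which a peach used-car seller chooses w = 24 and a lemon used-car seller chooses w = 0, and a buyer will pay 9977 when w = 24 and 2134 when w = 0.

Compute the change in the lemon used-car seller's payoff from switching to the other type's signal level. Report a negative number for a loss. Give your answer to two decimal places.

Playing w = 0 the lemon used-car seller receives 2134.
Deviating to w = 24 brings payment 9977 at cost 379 × 24 = 9096, netting 881.
Gain from deviating: 881 − 2134 = -1253.00.
The gain is negative, so the lemon type's incentive-compatibility constraint is satisfied.

-1253.00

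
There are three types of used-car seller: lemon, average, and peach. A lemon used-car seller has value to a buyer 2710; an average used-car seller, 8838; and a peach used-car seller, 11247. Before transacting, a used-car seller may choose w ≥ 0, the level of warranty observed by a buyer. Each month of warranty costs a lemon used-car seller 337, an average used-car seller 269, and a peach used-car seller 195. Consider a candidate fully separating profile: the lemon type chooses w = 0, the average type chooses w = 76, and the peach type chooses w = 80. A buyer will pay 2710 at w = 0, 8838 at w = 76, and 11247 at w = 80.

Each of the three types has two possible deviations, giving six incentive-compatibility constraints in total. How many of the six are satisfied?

3

Average (own payoff 8838 − 269×76 = -11606): to w=0 gives 2710 → profitable ✗; to w=80 gives 11247 − 269×80 = -10273 → profitable ✗.
Peach (own payoff 11247 − 195×80 = -4353): to w=0 gives 2710 → profitable ✗; to w=76 gives 8838 − 195×76 = -5982 → no gain ✓.
Lemon (own payoff 2710): to w=76 gives 8838 − 337×76 = -16774 → no gain ✓; to w=80 gives 11247 − 337×80 = -15713 → no gain ✓.
3 of the 6 constraints hold; not an equilibrium.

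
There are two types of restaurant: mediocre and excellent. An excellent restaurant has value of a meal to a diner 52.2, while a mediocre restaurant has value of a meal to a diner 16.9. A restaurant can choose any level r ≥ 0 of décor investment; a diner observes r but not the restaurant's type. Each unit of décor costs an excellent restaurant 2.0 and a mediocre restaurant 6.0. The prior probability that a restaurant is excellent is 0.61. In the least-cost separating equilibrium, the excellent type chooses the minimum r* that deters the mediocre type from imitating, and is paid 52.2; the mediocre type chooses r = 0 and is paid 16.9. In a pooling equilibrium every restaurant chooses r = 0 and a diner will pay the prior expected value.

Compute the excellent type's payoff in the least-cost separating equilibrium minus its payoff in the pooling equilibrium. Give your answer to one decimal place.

2.0

Least-cost separating signal: r* solves 16.9 = 52.2 − 6.0·r*, so r* = (52.2 − 16.9)/6.0 ≈ 5.8833.
Excellent type's separating payoff: 52.2 − 2.0 × r* = 52.2 − 2.0 × (52.2 − 16.9)/6.0 = 52.2 − 70.6/6.0 ≈ 40.433.
Pooling payoff: 0.61 × 52.2 + 0.39 × 16.9 = 38.433.
Difference: 40.433 − 38.433 = 2.0.
The excellent type prefers to separate.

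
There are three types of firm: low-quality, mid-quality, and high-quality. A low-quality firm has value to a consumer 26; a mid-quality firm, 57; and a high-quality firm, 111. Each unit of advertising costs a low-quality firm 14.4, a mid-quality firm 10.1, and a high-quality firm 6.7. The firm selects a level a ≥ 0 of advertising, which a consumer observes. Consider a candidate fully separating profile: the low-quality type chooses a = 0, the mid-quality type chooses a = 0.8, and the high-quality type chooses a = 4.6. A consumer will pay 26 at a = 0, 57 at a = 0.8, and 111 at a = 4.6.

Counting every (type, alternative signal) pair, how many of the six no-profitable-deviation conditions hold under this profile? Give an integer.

3

Mid-quality (own payoff 57 − 10.1×0.8 = 48.92): to a=0 gives 26 → no gain ✓; to a=4.6 gives 111 − 10.1×4.6 = 64.54 → profitable ✗.
High-quality (own payoff 111 − 6.7×4.6 = 80.18): to a=0 gives 26 → no gain ✓; to a=0.8 gives 57 − 6.7×0.8 = 51.64 → no gain ✓.
Low-quality (own payoff 26): to a=0.8 gives 57 − 14.4×0.8 = 45.48 → profitable ✗; to a=4.6 gives 111 − 14.4×4.6 = 44.76 → profitable ✗.
3 of the 6 constraints hold; not an equilibrium.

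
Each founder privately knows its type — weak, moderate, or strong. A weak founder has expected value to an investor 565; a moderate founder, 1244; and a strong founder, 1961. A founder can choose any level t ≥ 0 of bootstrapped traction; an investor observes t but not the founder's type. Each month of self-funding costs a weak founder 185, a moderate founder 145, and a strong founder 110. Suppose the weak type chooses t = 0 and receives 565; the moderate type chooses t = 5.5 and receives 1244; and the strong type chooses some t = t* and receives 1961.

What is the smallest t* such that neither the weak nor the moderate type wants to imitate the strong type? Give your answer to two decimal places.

10.44

Weak type (on-path payoff 565) won't mimic when 565 ≥ 1961 − 185·t*, i.e. t* ≥ 7.55.
Moderate type (on-path payoff 1244 − 145×5.5 = 446.5) won't mimic when 446.5 ≥ 1961 − 145·t*, i.e. t* ≥ 10.44.
Both must hold, so t* = max(7.55, 10.44) = 10.44. The moderate type's constraint binds.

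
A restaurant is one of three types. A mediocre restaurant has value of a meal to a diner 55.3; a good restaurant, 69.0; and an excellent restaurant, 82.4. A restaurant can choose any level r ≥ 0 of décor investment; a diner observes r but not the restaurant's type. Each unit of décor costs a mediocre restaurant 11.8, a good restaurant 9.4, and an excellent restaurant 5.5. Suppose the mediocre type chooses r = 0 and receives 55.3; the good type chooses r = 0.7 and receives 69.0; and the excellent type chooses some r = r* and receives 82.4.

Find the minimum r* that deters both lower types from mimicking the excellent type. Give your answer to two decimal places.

Mediocre type (on-path payoff 55.3) won't mimic when 55.3 ≥ 82.4 − 11.8·r*, i.e. r* ≥ 2.30.
Good type (on-path payoff 69.0 − 9.4×0.7 = 62.42) won't mimic when 62.42 ≥ 82.4 − 9.4·r*, i.e. r* ≥ 2.13.
Both must hold, so r* = max(2.30, 2.13) = 2.30. The mediocre type's constraint binds.

2.30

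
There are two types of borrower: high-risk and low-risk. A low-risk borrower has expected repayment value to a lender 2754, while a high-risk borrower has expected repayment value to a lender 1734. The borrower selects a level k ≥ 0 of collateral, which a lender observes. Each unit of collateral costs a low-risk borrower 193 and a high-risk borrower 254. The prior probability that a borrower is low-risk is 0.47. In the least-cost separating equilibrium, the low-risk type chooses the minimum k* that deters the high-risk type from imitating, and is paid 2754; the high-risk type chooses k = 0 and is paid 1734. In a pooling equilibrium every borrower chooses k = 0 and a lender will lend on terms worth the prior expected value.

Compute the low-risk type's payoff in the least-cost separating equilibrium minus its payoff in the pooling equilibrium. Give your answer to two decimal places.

-234.44

Least-cost separating signal: k* solves 1734 = 2754 − 254·k*, so k* = (2754 − 1734)/254 ≈ 4.0157.
Low-risk type's separating payoff: 2754 − 193 × k* = 2754 − 193 × (2754 − 1734)/254 = 2754 − 196860/254 ≈ 1978.9606.
Pooling payoff: 0.47 × 2754 + 0.53 × 1734 = 2213.4.
Difference: 1978.9606 − 2213.4 = -234.4394, i.e. -234.44 to two decimal places.
The low-risk type would prefer the pooling outcome.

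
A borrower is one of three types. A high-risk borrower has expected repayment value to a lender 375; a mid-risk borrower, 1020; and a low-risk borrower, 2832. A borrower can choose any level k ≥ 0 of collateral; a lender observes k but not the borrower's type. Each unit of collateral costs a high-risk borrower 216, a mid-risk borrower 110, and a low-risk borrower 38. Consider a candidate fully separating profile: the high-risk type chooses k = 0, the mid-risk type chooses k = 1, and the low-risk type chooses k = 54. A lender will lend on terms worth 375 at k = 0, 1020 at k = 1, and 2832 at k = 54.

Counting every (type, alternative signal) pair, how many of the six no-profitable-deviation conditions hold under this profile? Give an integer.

4

Low-risk (own payoff 2832 − 38×54 = 780): to k=0 gives 375 → no gain ✓; to k=1 gives 1020 − 38×1 = 982 → profitable ✗.
High-risk (own payoff 375): to k=1 gives 1020 − 216×1 = 804 → profitable ✗; to k=54 gives 2832 − 216×54 = -8832 → no gain ✓.
Mid-risk (own payoff 1020 − 110×1 = 910): to k=0 gives 375 → no gain ✓; to k=54 gives 2832 − 110×54 = -3108 → no gain ✓.
4 of the 6 constraints hold; not an equilibrium.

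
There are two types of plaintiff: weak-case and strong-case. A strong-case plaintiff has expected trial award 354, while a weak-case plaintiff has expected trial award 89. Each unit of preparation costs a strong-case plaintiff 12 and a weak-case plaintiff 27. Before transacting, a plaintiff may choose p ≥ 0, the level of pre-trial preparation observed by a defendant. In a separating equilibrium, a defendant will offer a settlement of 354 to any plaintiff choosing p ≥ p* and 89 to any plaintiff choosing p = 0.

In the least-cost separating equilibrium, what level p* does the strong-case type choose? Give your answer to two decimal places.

9.81

A weak-case plaintiff choosing p = 0 receives 89.
Imitating at p* instead would pay 354 at cost 27·p*, netting 354 − 27·p*.
Indifference: 89 = 354 − 27·p*, so p* = (354 − 89) / 27 ≈ 9.81.
At p* the weak-case type's incentive constraint just binds; the strong-case type strictly prefers p* since its per-unit cost is lower.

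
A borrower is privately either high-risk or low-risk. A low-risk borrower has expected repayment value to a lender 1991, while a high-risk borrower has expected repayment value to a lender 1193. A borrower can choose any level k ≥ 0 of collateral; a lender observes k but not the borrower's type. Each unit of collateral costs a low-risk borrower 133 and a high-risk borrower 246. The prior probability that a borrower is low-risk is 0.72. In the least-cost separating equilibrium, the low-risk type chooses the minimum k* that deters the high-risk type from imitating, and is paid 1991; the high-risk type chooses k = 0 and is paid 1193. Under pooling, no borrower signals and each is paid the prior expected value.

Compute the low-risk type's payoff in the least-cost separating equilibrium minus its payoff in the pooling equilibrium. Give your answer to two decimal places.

Least-cost separating signal: k* solves 1193 = 1991 − 246·k*, so k* = (1991 − 1193)/246 ≈ 3.2439.
Low-risk type's separating payoff: 1991 − 133 × k* = 1991 − 133 × (1991 − 1193)/246 = 1991 − 106134/246 ≈ 1559.5610.
Pooling payoff: 0.72 × 1991 + 0.28 × 1193 = 1767.56.
Difference: 1559.5610 − 1767.56 = -207.999, i.e. -208.00 to two decimal places.
The low-risk type would prefer the pooling outcome.

-208.00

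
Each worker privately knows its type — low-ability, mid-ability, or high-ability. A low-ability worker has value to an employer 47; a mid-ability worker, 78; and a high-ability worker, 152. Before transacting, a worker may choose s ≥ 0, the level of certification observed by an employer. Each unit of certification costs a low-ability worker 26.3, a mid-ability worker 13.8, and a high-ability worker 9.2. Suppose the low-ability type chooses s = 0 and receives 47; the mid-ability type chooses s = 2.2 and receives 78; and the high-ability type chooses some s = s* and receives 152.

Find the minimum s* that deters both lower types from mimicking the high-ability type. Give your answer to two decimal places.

7.56

Mid-ability type (on-path payoff 78 − 13.8×2.2 = 47.64) won't mimic when 47.64 ≥ 152 − 13.8·s*, i.e. s* ≥ 7.56.
Low-ability type (on-path payoff 47) won't mimic when 47 ≥ 152 − 26.3·s*, i.e. s* ≥ 3.99.
Both must hold, so s* = max(3.99, 7.56) = 7.56. The mid-ability type's constraint binds.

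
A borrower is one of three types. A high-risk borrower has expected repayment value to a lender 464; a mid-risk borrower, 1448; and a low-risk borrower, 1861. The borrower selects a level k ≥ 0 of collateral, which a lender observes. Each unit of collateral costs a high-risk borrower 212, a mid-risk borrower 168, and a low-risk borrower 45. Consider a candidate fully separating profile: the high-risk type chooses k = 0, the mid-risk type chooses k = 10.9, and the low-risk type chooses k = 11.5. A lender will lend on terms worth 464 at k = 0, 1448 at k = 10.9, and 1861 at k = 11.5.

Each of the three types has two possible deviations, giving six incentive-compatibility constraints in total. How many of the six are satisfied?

Low-risk (own payoff 1861 − 45×11.5 = 1343.5): to k=0 gives 464 → no gain ✓; to k=10.9 gives 1448 − 45×10.9 = 957.5 → no gain ✓.
Mid-risk (own payoff 1448 − 168×10.9 = -383.2): to k=0 gives 464 → profitable ✗; to k=11.5 gives 1861 − 168×11.5 = -71 → profitable ✗.
High-risk (own payoff 464): to k=10.9 gives 1448 − 212×10.9 = -862.8 → no gain ✓; to k=11.5 gives 1861 − 212×11.5 = -577 → no gain ✓.
4 of the 6 constraints hold; not an equilibrium.

4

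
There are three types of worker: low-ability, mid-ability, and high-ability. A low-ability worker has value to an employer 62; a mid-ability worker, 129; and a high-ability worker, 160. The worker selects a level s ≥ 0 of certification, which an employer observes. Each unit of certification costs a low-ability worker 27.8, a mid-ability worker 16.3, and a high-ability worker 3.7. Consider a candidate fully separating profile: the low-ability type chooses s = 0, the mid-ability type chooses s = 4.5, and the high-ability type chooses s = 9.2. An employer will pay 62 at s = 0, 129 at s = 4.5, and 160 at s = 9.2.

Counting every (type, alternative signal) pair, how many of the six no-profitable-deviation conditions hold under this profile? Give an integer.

5

Low-ability (own payoff 62): to s=4.5 gives 129 − 27.8×4.5 = 3.9 → no gain ✓; to s=9.2 gives 160 − 27.8×9.2 = -95.76 → no gain ✓.
High-ability (own payoff 160 − 3.7×9.2 = 125.96): to s=0 gives 62 → no gain ✓; to s=4.5 gives 129 − 3.7×4.5 = 112.35 → no gain ✓.
Mid-ability (own payoff 129 − 16.3×4.5 = 55.65): to s=0 gives 62 → profitable ✗; to s=9.2 gives 160 − 16.3×9.2 = 10.04 → no gain ✓.
5 of the 6 constraints hold; not an equilibrium.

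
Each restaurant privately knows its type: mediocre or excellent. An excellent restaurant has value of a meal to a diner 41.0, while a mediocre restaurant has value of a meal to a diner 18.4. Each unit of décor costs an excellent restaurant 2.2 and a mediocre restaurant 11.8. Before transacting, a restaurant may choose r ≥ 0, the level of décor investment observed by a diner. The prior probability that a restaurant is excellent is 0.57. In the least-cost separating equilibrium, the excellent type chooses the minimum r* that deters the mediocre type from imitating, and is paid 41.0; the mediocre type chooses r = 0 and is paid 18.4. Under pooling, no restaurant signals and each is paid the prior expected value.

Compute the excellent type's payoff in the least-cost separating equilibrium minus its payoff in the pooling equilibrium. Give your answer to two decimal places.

Least-cost separating signal: r* solves 18.4 = 41.0 − 11.8·r*, so r* = (41.0 − 18.4)/11.8 ≈ 1.9153.
Excellent type's separating payoff: 41.0 − 2.2 × r* = 41.0 − 2.2 × (41.0 − 18.4)/11.8 = 41.0 − 49.72/11.8 ≈ 36.7864.
Pooling payoff: 0.57 × 41.0 + 0.43 × 18.4 = 31.282.
Difference: 36.7864 − 31.282 = 5.5044, i.e. 5.50 to two decimal places.
The excellent type prefers to separate.

5.50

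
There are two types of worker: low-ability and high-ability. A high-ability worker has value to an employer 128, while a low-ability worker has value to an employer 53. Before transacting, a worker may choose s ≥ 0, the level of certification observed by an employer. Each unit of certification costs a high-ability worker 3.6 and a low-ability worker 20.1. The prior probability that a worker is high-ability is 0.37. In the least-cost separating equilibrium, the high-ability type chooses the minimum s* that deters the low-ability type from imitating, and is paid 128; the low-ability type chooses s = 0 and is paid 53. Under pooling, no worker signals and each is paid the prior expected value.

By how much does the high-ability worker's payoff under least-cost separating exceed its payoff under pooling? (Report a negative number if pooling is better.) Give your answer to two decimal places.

33.82

Least-cost separating signal: s* solves 53 = 128 − 20.1·s*, so s* = (128 − 53)/20.1 ≈ 3.7313.
High-ability type's separating payoff: 128 − 3.6 × s* = 128 − 3.6 × (128 − 53)/20.1 = 128 − 270/20.1 ≈ 114.5672.
Pooling payoff: 0.37 × 128 + 0.63 × 53 = 80.75.
Difference: 114.5672 − 80.75 = 33.8172, i.e. 33.82 to two decimal places.
The high-ability type prefers to separate.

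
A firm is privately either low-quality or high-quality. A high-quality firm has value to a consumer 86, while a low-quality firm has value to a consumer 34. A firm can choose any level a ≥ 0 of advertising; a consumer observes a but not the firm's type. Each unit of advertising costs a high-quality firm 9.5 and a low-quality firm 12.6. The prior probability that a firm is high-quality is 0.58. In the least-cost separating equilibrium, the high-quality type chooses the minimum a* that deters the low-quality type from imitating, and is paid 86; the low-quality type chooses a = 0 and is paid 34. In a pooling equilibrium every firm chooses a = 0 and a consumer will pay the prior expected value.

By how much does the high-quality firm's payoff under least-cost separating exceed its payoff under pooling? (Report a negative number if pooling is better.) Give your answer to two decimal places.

-17.37

Least-cost separating signal: a* solves 34 = 86 − 12.6·a*, so a* = (86 − 34)/12.6 ≈ 4.1270.
High-quality type's separating payoff: 86 − 9.5 × a* = 86 − 9.5 × (86 − 34)/12.6 = 86 − 494/12.6 ≈ 46.7937.
Pooling payoff: 0.58 × 86 + 0.42 × 34 = 64.16.
Difference: 46.7937 − 64.16 = -17.3663, i.e. -17.37 to two decimal places.
The high-quality type would prefer the pooling outcome.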